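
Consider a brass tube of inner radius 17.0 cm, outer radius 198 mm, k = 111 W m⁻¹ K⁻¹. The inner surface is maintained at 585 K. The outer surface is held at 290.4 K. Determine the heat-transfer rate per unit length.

Q' = 1350 kW/m

Q' = 2πk·ΔT/ln(r₂/r₁) = 2π × 111 × 294.6 / ln(0.198/0.170) = 1.35×10^6 W/m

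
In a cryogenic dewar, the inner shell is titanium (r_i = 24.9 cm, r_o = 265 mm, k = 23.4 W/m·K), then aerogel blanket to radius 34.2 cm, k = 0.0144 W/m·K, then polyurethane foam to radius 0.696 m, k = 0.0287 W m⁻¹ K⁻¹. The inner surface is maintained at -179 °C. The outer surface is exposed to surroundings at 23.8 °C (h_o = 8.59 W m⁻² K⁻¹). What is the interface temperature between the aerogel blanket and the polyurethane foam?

Resistance network (inner→outer):
  R_titanium = (1/0.249 − 1/0.265)/(4πk) = 0.2425/(4π·23.4) = 8.246×10^-4 K/W
  R_aerogel blanket = (1/0.265 − 1/0.342)/(4πk) = 0.8496/(4π·0.0144) = 4.695 K/W
  R_polyurethane foam = (1/0.342 − 1/0.696)/(4πk) = 1.487/(4π·0.0287) = 4.124 K/W
  R_conv,out = 1/(4πr²h) = 1/(4π·0.696²·8.59) = 0.01912 K/W
ΣR = 8.246×10^-4 + 4.695 + 4.124 + 0.01912 = 8.839 K/W
Q = ΔT/ΣR = (-179 °C − 23.8 °C)/8.839 = -22.94 W
From the inner boundary to the aerogel blanket/polyurethane foam interface, ΣR_partial = 4.696 K/W.
T_interface = T_in − Q·ΣR_partial = -179 °C − (-22.94)(4.696) = -71.3 °C

T = -71.3 °C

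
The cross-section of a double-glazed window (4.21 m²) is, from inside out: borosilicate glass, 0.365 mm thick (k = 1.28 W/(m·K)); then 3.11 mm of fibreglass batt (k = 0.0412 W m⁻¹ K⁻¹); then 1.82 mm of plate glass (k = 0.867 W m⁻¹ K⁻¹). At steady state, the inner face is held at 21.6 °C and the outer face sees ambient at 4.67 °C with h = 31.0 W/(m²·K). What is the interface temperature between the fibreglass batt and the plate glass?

Treat each layer as a resistance in series:
  R_borosilicate glass = L/(kA) = 3.65×10^-4/(1.28·4.21) = 6.773×10^-5 K/W
  R_fibreglass batt = L/(kA) = 0.00311/(0.0412·4.21) = 0.01793 K/W
  R_plate glass = L/(kA) = 0.00182/(0.867·4.21) = 4.986×10^-4 K/W
  R_conv,out = 1/(hA) = 1/(31.0·4.21) = 0.007662 K/W
ΣR = 6.773×10^-5 + 0.01793 + 4.986×10^-4 + 0.007662 = 0.02616 K/W
Q = ΔT/ΣR = (21.6 °C − 4.67 °C)/0.02616 = 647.2 W
From the inner boundary to the fibreglass batt/plate glass interface, ΣR_partial = 0.01800 K/W.
T_interface = T_in − Q·ΣR_partial = 21.6 °C − (647.2)(0.01800) = 9.95 °C

T = 9.95 °C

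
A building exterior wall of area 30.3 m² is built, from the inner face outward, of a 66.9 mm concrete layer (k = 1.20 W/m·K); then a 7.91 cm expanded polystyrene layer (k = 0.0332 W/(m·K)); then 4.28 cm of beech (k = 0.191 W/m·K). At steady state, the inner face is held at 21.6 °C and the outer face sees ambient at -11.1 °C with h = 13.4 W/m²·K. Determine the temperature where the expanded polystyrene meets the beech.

Treat each layer as a resistance in series:
  R_concrete = L/(kA) = 0.0669/(1.20·30.3) = 0.001840 K/W
  R_expanded polystyrene = L/(kA) = 0.0791/(0.0332·30.3) = 0.07863 K/W
  R_beech = L/(kA) = 0.0428/(0.191·30.3) = 0.007396 K/W
  R_conv,out = 1/(hA) = 1/(13.4·30.3) = 0.002463 K/W
ΣR = 0.001840 + 0.07863 + 0.007396 + 0.002463 = 0.09033 K/W
Q = ΔT/ΣR = (21.6 °C − -11.1 °C)/0.09033 = 362.0 W
From the inner boundary to the expanded polystyrene/beech interface, ΣR_partial = 0.08047 K/W.
T_interface = T_in − Q·ΣR_partial = 21.6 °C − (362.0)(0.08047) = -7.53 °C

T = -7.53 °C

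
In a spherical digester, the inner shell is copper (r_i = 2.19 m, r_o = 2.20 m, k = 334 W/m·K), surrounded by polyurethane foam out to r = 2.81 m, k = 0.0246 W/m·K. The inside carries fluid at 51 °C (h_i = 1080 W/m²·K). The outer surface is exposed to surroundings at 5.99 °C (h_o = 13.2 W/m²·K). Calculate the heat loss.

Treat each layer as a resistance in series:
  R_conv,in = 1/(4πr²h) = 1/(4π·2.19²·1080) = 1.536×10^-5 K/W
  R_copper = (1/2.19 − 1/2.20)/(4πk) = 0.002076/(4π·334) = 4.945×10^-7 K/W
  R_polyurethane foam = (1/2.20 − 1/2.81)/(4πk) = 0.09867/(4π·0.0246) = 0.3192 K/W
  R_conv,out = 1/(4πr²h) = 1/(4π·2.81²·13.2) = 7.635×10^-4 K/W
ΣR = 1.536×10^-5 + 4.945×10^-7 + 0.3192 + 7.635×10^-4 = 0.3200 K/W
Q = ΔT/ΣR = (51 °C − 5.99 °C)/0.3200 = 141 W

Q = 141 W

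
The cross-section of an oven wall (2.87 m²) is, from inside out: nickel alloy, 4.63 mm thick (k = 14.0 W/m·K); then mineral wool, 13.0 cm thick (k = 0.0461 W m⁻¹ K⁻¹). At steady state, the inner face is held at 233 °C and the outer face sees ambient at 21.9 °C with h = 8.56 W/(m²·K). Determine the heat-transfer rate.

Treat each layer as a resistance in series:
  R_nickel alloy = L/(kA) = 0.00463/(14.0·2.87) = 1.152×10^-4 K/W
  R_mineral wool = L/(kA) = 0.130/(0.0461·2.87) = 0.9826 K/W
  R_conv,out = 1/(hA) = 1/(8.56·2.87) = 0.04070 K/W
ΣR = 1.152×10^-4 + 0.9826 + 0.04070 = 1.023 K/W
Q = ΔT/ΣR = (233 °C − 21.9 °C)/1.023 = 206 W

Q = 206 W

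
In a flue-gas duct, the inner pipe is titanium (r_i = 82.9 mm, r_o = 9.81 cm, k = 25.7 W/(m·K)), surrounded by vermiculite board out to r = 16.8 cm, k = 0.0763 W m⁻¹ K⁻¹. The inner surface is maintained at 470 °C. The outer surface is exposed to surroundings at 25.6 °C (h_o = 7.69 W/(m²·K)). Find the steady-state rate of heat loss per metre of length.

Series thermal resistances, inner to outer:
  R'_titanium = ln(0.0981/0.0829)/(2πk) = 0.1684/(2π·25.7) = 0.001043 m·K/W
  R'_vermiculite board = ln(0.168/0.0981)/(2πk) = 0.5380/(2π·0.0763) = 1.122 m·K/W
  R'_conv,out = 1/(2πr h) = 1/(2π·0.168·7.69) = 0.1232 m·K/W
ΣR = 0.001043 + 1.122 + 0.1232 = 1.246 m·K/W
Q' = ΔT/ΣR = (470 °C − 25.6 °C)/1.246 = 357 W/m

Q' = 357 W/m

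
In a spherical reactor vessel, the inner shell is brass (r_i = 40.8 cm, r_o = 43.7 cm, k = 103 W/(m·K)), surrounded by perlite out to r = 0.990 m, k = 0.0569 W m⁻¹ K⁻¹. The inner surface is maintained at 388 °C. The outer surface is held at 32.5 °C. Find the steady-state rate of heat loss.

Treat each layer as a resistance in series:
  R_brass = (1/0.408 − 1/0.437)/(4πk) = 0.1627/(4π·103) = 1.257×10^-4 K/W
  R_perlite = (1/0.437 − 1/0.990)/(4πk) = 1.278/(4π·0.0569) = 1.788 K/W
ΣR = 1.257×10^-4 + 1.788 = 1.788 K/W
Q = ΔT/ΣR = (388 °C − 32.5 °C)/1.788 = 199 W

Q = 199 W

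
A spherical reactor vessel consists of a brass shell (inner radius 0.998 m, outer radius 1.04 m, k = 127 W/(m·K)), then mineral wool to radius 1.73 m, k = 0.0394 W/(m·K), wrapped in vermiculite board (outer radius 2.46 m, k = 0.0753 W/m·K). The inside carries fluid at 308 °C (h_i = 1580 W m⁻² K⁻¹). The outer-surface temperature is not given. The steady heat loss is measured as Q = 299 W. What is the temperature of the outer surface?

T_out = 22.2 °C

Sum the resistances:
  R_conv,in = 1/(4πr²h) = 1/(4π·0.998²·1580) = 5.057×10^-5 K/W
  R_brass = (1/0.998 − 1/1.04)/(4πk) = 0.04047/(4π·127) = 2.536×10^-5 K/W
  R_mineral wool = (1/1.04 − 1/1.73)/(4πk) = 0.3835/(4π·0.0394) = 0.7746 K/W
  R_vermiculite board = (1/1.73 − 1/2.46)/(4πk) = 0.1715/(4π·0.0753) = 0.1813 K/W
ΣR = 0.9559 K/W
ΔT = Q·ΣR = 299 × 0.9559 = 285.8 K
Heat flows outward, so T_out = T_in − ΔT = 308 − 285.8 = 22.2 °C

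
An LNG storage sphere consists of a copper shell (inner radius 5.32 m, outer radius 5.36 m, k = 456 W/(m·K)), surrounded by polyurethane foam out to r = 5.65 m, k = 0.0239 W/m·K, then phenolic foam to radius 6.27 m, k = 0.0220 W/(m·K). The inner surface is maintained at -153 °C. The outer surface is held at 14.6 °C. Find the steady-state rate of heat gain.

Q = 1760 W

Series thermal resistances, inner to outer:
  R_copper = (1/5.32 − 1/5.36)/(4πk) = 0.001403/(4π·456) = 2.448×10^-7 K/W
  R_polyurethane foam = (1/5.36 − 1/5.65)/(4πk) = 0.009576/(4π·0.0239) = 0.03188 K/W
  R_phenolic foam = (1/5.65 − 1/6.27)/(4πk) = 0.01750/(4π·0.0220) = 0.06331 K/W
ΣR = 2.448×10^-7 + 0.03188 + 0.06331 = 0.09519 K/W
Q = ΔT/ΣR = (-153 °C − 14.6 °C)/0.09519 = -1760 W
(Negative Q ⇒ heat flows inward; heat gain = 1760 W.)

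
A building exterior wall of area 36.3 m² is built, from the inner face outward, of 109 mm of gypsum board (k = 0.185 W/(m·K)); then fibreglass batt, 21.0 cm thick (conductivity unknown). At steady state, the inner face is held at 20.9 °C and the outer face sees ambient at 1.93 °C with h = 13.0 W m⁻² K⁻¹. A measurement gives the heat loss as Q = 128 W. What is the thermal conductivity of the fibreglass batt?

ΣR = ΔT/Q = |20.9 − 1.93|/128 = 0.1482 K/W
Known resistances:
  R_gypsum board = L/(kA) = 0.109/(0.185·36.3) = 0.01623 K/W
  R_conv,out = 1/(hA) = 1/(13.0·36.3) = 0.002119 K/W
R_fibreglass batt = ΣR − ΣR_known = 0.1482 − 0.01835 = 0.1298 K/W
L/(kA) = 0.1298 ⇒ k = 0.210/(0.1298·36.3) = 0.0446 W/m·K

k = 0.0446 W/m·K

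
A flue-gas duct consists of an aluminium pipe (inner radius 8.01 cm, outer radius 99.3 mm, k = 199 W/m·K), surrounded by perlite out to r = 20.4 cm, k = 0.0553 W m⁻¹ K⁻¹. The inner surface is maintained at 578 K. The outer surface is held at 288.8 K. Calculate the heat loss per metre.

Q' = 140 W/m

Series thermal resistances, inner to outer:
  R'_aluminium = ln(0.0993/0.0801)/(2πk) = 0.2149/(2π·199) = 1.718×10^-4 m·K/W
  R'_perlite = ln(0.204/0.0993)/(2πk) = 0.7200/(2π·0.0553) = 2.072 m·K/W
ΣR = 1.718×10^-4 + 2.072 = 2.072 m·K/W
Q' = ΔT/ΣR = (578 K − 288.8 K)/2.072 = 140 W/m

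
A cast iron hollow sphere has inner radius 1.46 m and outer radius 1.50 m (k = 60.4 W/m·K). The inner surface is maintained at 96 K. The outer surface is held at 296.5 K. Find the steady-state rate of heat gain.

Q = 8330 kW

Q = 4πk·ΔT/(1/r₁ − 1/r₂) = 4π × 60.4 × 200.5 / (1/1.46 − 1/1.50) = 8.33×10^6 W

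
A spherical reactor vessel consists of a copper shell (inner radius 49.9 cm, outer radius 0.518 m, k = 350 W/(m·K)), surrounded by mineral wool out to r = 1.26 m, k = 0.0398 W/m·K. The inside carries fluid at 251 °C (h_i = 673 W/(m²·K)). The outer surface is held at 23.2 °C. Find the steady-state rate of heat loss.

Series thermal resistances, inner to outer:
  R_conv,in = 1/(4πr²h) = 1/(4π·0.499²·673) = 4.749×10^-4 K/W
  R_copper = (1/0.499 − 1/0.518)/(4πk) = 0.07351/(4π·350) = 1.671×10^-5 K/W
  R_mineral wool = (1/0.518 − 1/1.26)/(4πk) = 1.137/(4π·0.0398) = 2.273 K/W
ΣR = 4.749×10^-4 + 1.671×10^-5 + 2.273 = 2.273 K/W
Q = ΔT/ΣR = (251 °C − 23.2 °C)/2.273 = 100 W

Q = 100 W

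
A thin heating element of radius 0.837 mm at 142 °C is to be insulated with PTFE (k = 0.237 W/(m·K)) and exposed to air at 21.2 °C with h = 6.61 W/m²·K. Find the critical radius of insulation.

For a cylinder, r_cr = k_ins/h = 0.237/6.61 = 0.0359 m = 3.59 cm

r_cr = 3.59 cm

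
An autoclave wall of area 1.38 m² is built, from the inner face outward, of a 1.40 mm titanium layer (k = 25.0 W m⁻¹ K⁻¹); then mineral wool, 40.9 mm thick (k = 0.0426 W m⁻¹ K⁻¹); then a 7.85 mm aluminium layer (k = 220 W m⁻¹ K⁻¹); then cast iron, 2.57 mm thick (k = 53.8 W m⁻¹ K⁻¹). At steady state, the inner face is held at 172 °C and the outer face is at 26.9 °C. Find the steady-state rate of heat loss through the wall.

Q = 209 W

Series thermal resistances, inner to outer:
  R_titanium = L/(kA) = 0.00140/(25.0·1.38) = 4.058×10^-5 K/W
  R_mineral wool = L/(kA) = 0.0409/(0.0426·1.38) = 0.6957 K/W
  R_aluminium = L/(kA) = 0.00785/(220·1.38) = 2.586×10^-5 K/W
  R_cast iron = L/(kA) = 0.00257/(53.8·1.38) = 3.462×10^-5 K/W
ΣR = 4.058×10^-5 + 0.6957 + 2.586×10^-5 + 3.462×10^-5 = 0.6958 K/W
Q = ΔT/ΣR = (172 °C − 26.9 °C)/0.6958 = 209 W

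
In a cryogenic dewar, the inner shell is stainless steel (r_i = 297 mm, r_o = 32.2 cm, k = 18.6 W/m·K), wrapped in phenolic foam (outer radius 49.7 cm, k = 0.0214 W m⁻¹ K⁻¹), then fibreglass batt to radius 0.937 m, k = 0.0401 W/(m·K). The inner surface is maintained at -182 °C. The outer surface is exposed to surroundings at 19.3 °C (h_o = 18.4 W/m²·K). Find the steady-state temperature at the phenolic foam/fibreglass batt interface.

Series thermal resistances, inner to outer:
  R_stainless steel = (1/0.297 − 1/0.322)/(4πk) = 0.2614/(4π·18.6) = 0.001118 K/W
  R_phenolic foam = (1/0.322 − 1/0.497)/(4πk) = 1.094/(4π·0.0214) = 4.066 K/W
  R_fibreglass batt = (1/0.497 − 1/0.937)/(4πk) = 0.9448/(4π·0.0401) = 1.875 K/W
  R_conv,out = 1/(4πr²h) = 1/(4π·0.937²·18.4) = 0.004926 K/W
ΣR = 0.001118 + 4.066 + 1.875 + 0.004926 = 5.947 K/W
Q = ΔT/ΣR = (-182 °C − 19.3 °C)/5.947 = -33.85 W
From the inner boundary to the phenolic foam/fibreglass batt interface, ΣR_partial = 4.067 K/W.
T_interface = T_in − Q·ΣR_partial = -182 °C − (-33.85)(4.067) = -44.3 °C

T = -44.3 °C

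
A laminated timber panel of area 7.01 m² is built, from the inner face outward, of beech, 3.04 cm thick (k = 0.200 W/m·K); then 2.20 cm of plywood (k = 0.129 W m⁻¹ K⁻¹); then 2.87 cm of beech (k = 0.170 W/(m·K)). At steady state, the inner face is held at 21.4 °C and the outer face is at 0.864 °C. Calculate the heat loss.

Treat each layer as a resistance in series:
  R_beech = L/(kA) = 0.0304/(0.200·7.01) = 0.02168 K/W
  R_plywood = L/(kA) = 0.0220/(0.129·7.01) = 0.02433 K/W
  R_beech = L/(kA) = 0.0287/(0.170·7.01) = 0.02408 K/W
ΣR = 0.02168 + 0.02433 + 0.02408 = 0.07009 K/W
Q = ΔT/ΣR = (21.4 °C − 0.864 °C)/0.07009 = 293 W

Q = 293 W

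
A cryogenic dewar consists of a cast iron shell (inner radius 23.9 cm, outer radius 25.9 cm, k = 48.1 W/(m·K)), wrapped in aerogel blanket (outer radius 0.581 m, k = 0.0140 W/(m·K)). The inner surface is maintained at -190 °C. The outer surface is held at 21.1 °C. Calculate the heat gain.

Q = 17.4 W

Series thermal resistances, inner to outer:
  R_cast iron = (1/0.239 − 1/0.259)/(4πk) = 0.3231/(4π·48.1) = 5.345×10^-4 K/W
  R_aerogel blanket = (1/0.259 − 1/0.581)/(4πk) = 2.140/(4π·0.0140) = 12.16 K/W
ΣR = 5.345×10^-4 + 12.16 = 12.16 K/W
Q = ΔT/ΣR = (-190 °C − 21.1 °C)/12.16 = -17.4 W
(Negative Q ⇒ heat flows inward; heat gain = 17.4 W.)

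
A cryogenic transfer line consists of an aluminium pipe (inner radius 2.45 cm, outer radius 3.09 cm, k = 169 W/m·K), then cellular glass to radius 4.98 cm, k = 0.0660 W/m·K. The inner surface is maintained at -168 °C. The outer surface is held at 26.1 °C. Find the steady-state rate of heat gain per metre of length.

Resistance network (inner→outer):
  R'_aluminium = ln(0.0309/0.0245)/(2πk) = 0.2321/(2π·169) = 2.186×10^-4 m·K/W
  R'_cellular glass = ln(0.0498/0.0309)/(2πk) = 0.4773/(2π·0.0660) = 1.151 m·K/W
ΣR = 2.186×10^-4 + 1.151 = 1.151 m·K/W
Q' = ΔT/ΣR = (-168 °C − 26.1 °C)/1.151 = -169 W/m
(Negative Q' ⇒ heat flows inward; heat gain = 169 W/m.)

Q' = 169 W/m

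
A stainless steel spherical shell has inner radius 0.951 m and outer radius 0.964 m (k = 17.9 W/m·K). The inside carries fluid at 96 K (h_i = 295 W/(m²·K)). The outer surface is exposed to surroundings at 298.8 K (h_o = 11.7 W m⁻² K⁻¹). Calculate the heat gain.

Q = 26400 W

Series thermal resistances, inner to outer:
  R_conv,in = 1/(4πr²h) = 1/(4π·0.951²·295) = 2.983×10^-4 K/W
  R_stainless steel = (1/0.951 − 1/0.964)/(4πk) = 0.01418/(4π·17.9) = 6.304×10^-5 K/W
  R_conv,out = 1/(4πr²h) = 1/(4π·0.964²·11.7) = 0.007319 K/W
ΣR = 2.983×10^-4 + 6.304×10^-5 + 0.007319 = 0.007680 K/W
Q = ΔT/ΣR = (96 K − 298.8 K)/0.007680 = -26400 W
(Negative Q ⇒ heat flows inward; heat gain = 26400 W.)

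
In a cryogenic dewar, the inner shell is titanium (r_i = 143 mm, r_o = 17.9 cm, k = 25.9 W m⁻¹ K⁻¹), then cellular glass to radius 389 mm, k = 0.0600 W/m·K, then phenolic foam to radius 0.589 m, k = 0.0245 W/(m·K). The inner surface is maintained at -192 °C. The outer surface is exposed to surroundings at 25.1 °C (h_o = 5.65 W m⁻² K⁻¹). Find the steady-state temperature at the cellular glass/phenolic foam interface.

T = -65.6 °C

Series thermal resistances, inner to outer:
  R_titanium = (1/0.143 − 1/0.179)/(4πk) = 1.406/(4π·25.9) = 0.004321 K/W
  R_cellular glass = (1/0.179 − 1/0.389)/(4πk) = 3.016/(4π·0.0600) = 4.000 K/W
  R_phenolic foam = (1/0.389 − 1/0.589)/(4πk) = 0.8729/(4π·0.0245) = 2.835 K/W
  R_conv,out = 1/(4πr²h) = 1/(4π·0.589²·5.65) = 0.04060 K/W
ΣR = 0.004321 + 4.000 + 2.835 + 0.04060 = 6.880 K/W
Q = ΔT/ΣR = (-192 °C − 25.1 °C)/6.880 = -31.56 W
From the inner boundary to the cellular glass/phenolic foam interface, ΣR_partial = 4.004 K/W.
T_interface = T_in − Q·ΣR_partial = -192 °C − (-31.56)(4.004) = -65.6 °C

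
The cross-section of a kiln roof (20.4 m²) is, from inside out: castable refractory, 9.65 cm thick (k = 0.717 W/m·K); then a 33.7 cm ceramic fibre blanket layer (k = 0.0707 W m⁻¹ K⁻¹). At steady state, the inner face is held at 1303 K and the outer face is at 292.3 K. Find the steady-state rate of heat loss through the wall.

Q = 4210 W

Resistance network (inner→outer):
  R_castable refractory = L/(kA) = 0.0965/(0.717·20.4) = 0.006597 K/W
  R_ceramic fibre blanket = L/(kA) = 0.337/(0.0707·20.4) = 0.2337 K/W
ΣR = 0.006597 + 0.2337 = 0.2403 K/W
Q = ΔT/ΣR = (1303 K − 292.3 K)/0.2403 = 4210 W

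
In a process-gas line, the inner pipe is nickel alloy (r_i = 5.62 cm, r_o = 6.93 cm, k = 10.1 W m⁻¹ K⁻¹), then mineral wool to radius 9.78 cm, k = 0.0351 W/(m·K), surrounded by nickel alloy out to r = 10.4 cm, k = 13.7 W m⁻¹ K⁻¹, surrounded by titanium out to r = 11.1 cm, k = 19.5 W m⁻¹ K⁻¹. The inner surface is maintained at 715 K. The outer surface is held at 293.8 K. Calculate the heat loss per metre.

Treat each layer as a resistance in series:
  R'_nickel alloy = ln(0.0693/0.0562)/(2πk) = 0.2095/(2π·10.1) = 0.003302 m·K/W
  R'_mineral wool = ln(0.0978/0.0693)/(2πk) = 0.3445/(2π·0.0351) = 1.562 m·K/W
  R'_nickel alloy = ln(0.104/0.0978)/(2πk) = 0.06147/(2π·13.7) = 7.141×10^-4 m·K/W
  R'_titanium = ln(0.111/0.104)/(2πk) = 0.06514/(2π·19.5) = 5.317×10^-4 m·K/W
ΣR = 0.003302 + 1.562 + 7.141×10^-4 + 5.317×10^-4 = 1.567 m·K/W
Q' = ΔT/ΣR = (715 K − 293.8 K)/1.567 = 269 W/m

Q' = 269 W/m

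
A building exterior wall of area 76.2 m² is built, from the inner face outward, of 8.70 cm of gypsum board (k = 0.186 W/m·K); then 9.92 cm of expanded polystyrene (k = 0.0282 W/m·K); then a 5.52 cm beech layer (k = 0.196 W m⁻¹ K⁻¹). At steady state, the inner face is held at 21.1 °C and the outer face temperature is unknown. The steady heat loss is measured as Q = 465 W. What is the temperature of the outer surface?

Series resistances:
  R_gypsum board = L/(kA) = 0.0870/(0.186·76.2) = 0.006138 K/W
  R_expanded polystyrene = L/(kA) = 0.0992/(0.0282·76.2) = 0.04616 K/W
  R_beech = L/(kA) = 0.0552/(0.196·76.2) = 0.003696 K/W
ΣR = 0.05600 K/W
ΔT = Q·ΣR = 465 × 0.05600 = 26.04 K
Heat flows outward, so T_out = T_in − ΔT = 21.1 − 26.04 = -4.94 °C

T_out = -4.94 °C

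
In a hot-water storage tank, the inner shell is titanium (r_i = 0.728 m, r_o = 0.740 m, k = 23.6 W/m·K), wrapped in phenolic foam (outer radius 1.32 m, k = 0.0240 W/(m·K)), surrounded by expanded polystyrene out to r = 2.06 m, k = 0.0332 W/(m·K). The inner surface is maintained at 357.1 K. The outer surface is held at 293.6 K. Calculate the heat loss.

Treat each layer as a resistance in series:
  R_titanium = (1/0.728 − 1/0.740)/(4πk) = 0.02228/(4π·23.6) = 7.511×10^-5 K/W
  R_phenolic foam = (1/0.740 − 1/1.32)/(4πk) = 0.5938/(4π·0.0240) = 1.969 K/W
  R_expanded polystyrene = (1/1.32 − 1/2.06)/(4πk) = 0.2721/(4π·0.0332) = 0.6523 K/W
ΣR = 7.511×10^-5 + 1.969 + 0.6523 = 2.621 K/W
Q = ΔT/ΣR = (357.1 K − 293.6 K)/2.621 = 24.2 W

Q = 24.2 W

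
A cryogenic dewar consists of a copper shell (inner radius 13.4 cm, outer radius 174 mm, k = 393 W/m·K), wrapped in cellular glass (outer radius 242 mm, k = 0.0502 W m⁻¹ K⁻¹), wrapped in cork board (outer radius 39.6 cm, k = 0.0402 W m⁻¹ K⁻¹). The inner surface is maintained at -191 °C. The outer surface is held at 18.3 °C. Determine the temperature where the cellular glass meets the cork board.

T = -97.7 °C

Resistance network (inner→outer):
  R_copper = (1/0.134 − 1/0.174)/(4πk) = 1.716/(4π·393) = 3.474×10^-4 K/W
  R_cellular glass = (1/0.174 − 1/0.242)/(4πk) = 1.615/(4π·0.0502) = 2.560 K/W
  R_cork board = (1/0.242 − 1/0.396)/(4πk) = 1.607/(4π·0.0402) = 3.181 K/W
ΣR = 3.474×10^-4 + 2.560 + 3.181 = 5.741 K/W
Q = ΔT/ΣR = (-191 °C − 18.3 °C)/5.741 = -36.46 W
From the inner boundary to the cellular glass/cork board interface, ΣR_partial = 2.560 K/W.
T_interface = T_in − Q·ΣR_partial = -191 °C − (-36.46)(2.560) = -97.7 °C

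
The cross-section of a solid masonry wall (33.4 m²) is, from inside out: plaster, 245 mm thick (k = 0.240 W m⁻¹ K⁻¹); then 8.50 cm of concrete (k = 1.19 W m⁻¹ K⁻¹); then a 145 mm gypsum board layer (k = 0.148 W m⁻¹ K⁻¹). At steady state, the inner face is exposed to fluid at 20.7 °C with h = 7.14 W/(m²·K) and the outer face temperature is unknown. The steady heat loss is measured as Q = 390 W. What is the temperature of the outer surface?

T_out = -5.13 °C

Sum the resistances:
  R_conv,in = 1/(hA) = 1/(7.14·33.4) = 0.004193 K/W
  R_plaster = L/(kA) = 0.245/(0.240·33.4) = 0.03056 K/W
  R_concrete = L/(kA) = 0.0850/(1.19·33.4) = 0.002139 K/W
  R_gypsum board = L/(kA) = 0.145/(0.148·33.4) = 0.02933 K/W
ΣR = 0.06623 K/W
ΔT = Q·ΣR = 390 × 0.06623 = 25.83 K
Heat flows outward, so T_out = T_in − ΔT = 20.7 − 25.83 = -5.13 °C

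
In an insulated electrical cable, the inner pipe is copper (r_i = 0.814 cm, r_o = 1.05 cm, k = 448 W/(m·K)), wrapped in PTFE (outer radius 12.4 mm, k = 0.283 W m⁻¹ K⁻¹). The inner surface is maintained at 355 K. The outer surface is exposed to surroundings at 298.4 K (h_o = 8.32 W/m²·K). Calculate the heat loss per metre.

Q' = 34.6 W/m

Series thermal resistances, inner to outer:
  R'_copper = ln(0.0105/0.00814)/(2πk) = 0.2546/(2π·448) = 9.044×10^-5 m·K/W
  R'_PTFE = ln(0.0124/0.0105)/(2πk) = 0.1663/(2π·0.283) = 0.09354 m·K/W
  R'_conv,out = 1/(2πr h) = 1/(2π·0.0124·8.32) = 1.543 m·K/W
ΣR = 9.044×10^-5 + 0.09354 + 1.543 = 1.637 m·K/W
Q' = ΔT/ΣR = (355 K − 298.4 K)/1.637 = 34.6 W/m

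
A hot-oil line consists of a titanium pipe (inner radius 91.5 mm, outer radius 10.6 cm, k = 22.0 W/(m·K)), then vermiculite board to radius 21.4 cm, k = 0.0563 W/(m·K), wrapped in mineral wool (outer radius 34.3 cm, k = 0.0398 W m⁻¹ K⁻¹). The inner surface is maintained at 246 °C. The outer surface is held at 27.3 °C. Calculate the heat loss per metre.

Resistance network (inner→outer):
  R'_titanium = ln(0.106/0.0915)/(2πk) = 0.1471/(2π·22.0) = 0.001064 m·K/W
  R'_vermiculite board = ln(0.214/0.106)/(2πk) = 0.7025/(2π·0.0563) = 1.986 m·K/W
  R'_mineral wool = ln(0.343/0.214)/(2πk) = 0.4718/(2π·0.0398) = 1.886 m·K/W
ΣR = 0.001064 + 1.986 + 1.886 = 3.873 m·K/W
Q' = ΔT/ΣR = (246 °C − 27.3 °C)/3.873 = 56.5 W/m

Q' = 56.5 W/m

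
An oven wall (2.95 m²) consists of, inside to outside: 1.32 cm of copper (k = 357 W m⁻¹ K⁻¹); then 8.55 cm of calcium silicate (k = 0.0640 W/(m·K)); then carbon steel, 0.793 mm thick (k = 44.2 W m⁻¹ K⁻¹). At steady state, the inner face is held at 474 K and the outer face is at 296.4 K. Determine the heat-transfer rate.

Resistance network (inner→outer):
  R_copper = L/(kA) = 0.0132/(357·2.95) = 1.253×10^-5 K/W
  R_calcium silicate = L/(kA) = 0.0855/(0.0640·2.95) = 0.4529 K/W
  R_carbon steel = L/(kA) = 7.93×10^-4/(44.2·2.95) = 6.082×10^-6 K/W
ΣR = 1.253×10^-5 + 0.4529 + 6.082×10^-6 = 0.4529 K/W
Q = ΔT/ΣR = (474 K − 296.4 K)/0.4529 = 392 W

Q = 392 W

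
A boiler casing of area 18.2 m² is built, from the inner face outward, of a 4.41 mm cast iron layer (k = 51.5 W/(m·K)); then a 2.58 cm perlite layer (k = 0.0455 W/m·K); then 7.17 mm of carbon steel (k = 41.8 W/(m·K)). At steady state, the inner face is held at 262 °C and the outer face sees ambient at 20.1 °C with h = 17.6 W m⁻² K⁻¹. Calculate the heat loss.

Resistance network (inner→outer):
  R_cast iron = L/(kA) = 0.00441/(51.5·18.2) = 4.705×10^-6 K/W
  R_perlite = L/(kA) = 0.0258/(0.0455·18.2) = 0.03116 K/W
  R_carbon steel = L/(kA) = 0.00717/(41.8·18.2) = 9.425×10^-6 K/W
  R_conv,out = 1/(hA) = 1/(17.6·18.2) = 0.003122 K/W
ΣR = 4.705×10^-6 + 0.03116 + 9.425×10^-6 + 0.003122 = 0.03430 K/W
Q = ΔT/ΣR = (262 °C − 20.1 °C)/0.03430 = 7050 W

Q = 7.05 kW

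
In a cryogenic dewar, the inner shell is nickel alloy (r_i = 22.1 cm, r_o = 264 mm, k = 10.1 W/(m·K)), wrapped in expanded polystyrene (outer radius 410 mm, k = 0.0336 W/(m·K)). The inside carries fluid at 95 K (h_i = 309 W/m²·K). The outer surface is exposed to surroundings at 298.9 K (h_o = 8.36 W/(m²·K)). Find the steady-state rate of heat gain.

Resistance network (inner→outer):
  R_conv,in = 1/(4πr²h) = 1/(4π·0.221²·309) = 0.005273 K/W
  R_nickel alloy = (1/0.221 − 1/0.264)/(4πk) = 0.7370/(4π·10.1) = 0.005807 K/W
  R_expanded polystyrene = (1/0.264 − 1/0.410)/(4πk) = 1.349/(4π·0.0336) = 3.195 K/W
  R_conv,out = 1/(4πr²h) = 1/(4π·0.410²·8.36) = 0.05663 K/W
ΣR = 0.005273 + 0.005807 + 3.195 + 0.05663 = 3.263 K/W
Q = ΔT/ΣR = (95 K − 298.9 K)/3.263 = -62.5 W
(Negative Q ⇒ heat flows inward; heat gain = 62.5 W.)

Q = 62.5 W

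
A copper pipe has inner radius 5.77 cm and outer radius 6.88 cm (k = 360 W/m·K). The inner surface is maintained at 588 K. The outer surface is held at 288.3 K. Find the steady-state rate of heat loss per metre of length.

Q' = 2πk·ΔT/ln(r₂/r₁) = 2π × 360 × 299.7 / ln(0.0688/0.0577) = 3.85×10^6 W/m

Q' = 3850 kW/m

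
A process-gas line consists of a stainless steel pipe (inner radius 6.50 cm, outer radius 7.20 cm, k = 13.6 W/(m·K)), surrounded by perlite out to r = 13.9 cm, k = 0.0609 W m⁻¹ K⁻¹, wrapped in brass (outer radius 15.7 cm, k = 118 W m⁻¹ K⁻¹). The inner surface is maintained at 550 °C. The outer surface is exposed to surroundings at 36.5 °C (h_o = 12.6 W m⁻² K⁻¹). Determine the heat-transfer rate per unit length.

Q' = 285 W/m

Series thermal resistances, inner to outer:
  R'_stainless steel = ln(0.0720/0.0650)/(2πk) = 0.1023/(2π·13.6) = 0.001197 m·K/W
  R'_perlite = ln(0.139/0.0720)/(2πk) = 0.6578/(2π·0.0609) = 1.719 m·K/W
  R'_brass = ln(0.157/0.139)/(2πk) = 0.1218/(2π·118) = 1.642×10^-4 m·K/W
  R'_conv,out = 1/(2πr h) = 1/(2π·0.157·12.6) = 0.08045 m·K/W
ΣR = 0.001197 + 1.719 + 1.642×10^-4 + 0.08045 = 1.801 m·K/W
Q' = ΔT/ΣR = (550 °C − 36.5 °C)/1.801 = 285 W/m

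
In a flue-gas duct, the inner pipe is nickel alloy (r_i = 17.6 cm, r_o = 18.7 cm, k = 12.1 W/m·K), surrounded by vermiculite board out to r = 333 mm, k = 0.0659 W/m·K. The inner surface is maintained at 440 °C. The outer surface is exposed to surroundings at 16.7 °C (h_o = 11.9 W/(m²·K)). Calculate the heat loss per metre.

Resistance network (inner→outer):
  R'_nickel alloy = ln(0.187/0.176)/(2πk) = 0.06062/(2π·12.1) = 7.974×10^-4 m·K/W
  R'_vermiculite board = ln(0.333/0.187)/(2πk) = 0.5770/(2π·0.0659) = 1.394 m·K/W
  R'_conv,out = 1/(2πr h) = 1/(2π·0.333·11.9) = 0.04016 m·K/W
ΣR = 7.974×10^-4 + 1.394 + 0.04016 = 1.435 m·K/W
Q' = ΔT/ΣR = (440 °C − 16.7 °C)/1.435 = 295 W/m

Q' = 295 W/m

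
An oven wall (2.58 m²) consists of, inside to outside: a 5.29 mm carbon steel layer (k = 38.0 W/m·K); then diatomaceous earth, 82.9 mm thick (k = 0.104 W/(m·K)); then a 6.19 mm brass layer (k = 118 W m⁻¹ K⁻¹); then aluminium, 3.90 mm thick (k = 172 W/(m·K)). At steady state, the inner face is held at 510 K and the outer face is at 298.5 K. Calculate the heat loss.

Series thermal resistances, inner to outer:
  R_carbon steel = L/(kA) = 0.00529/(38.0·2.58) = 5.396×10^-5 K/W
  R_diatomaceous earth = L/(kA) = 0.0829/(0.104·2.58) = 0.3090 K/W
  R_brass = L/(kA) = 0.00619/(118·2.58) = 2.033×10^-5 K/W
  R_aluminium = L/(kA) = 0.00390/(172·2.58) = 8.789×10^-6 K/W
ΣR = 5.396×10^-5 + 0.3090 + 2.033×10^-5 + 8.789×10^-6 = 0.3091 K/W
Q = ΔT/ΣR = (510 K − 298.5 K)/0.3091 = 684 W

Q = 684 W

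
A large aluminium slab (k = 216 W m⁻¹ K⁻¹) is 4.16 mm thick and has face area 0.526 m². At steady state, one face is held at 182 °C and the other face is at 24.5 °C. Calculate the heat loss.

Q = kA·ΔT/L = 216 × 0.526 × |182 °C − 24.5 °C| / 0.00416 = 4.30×10^6 W

Q = 4.30×10^6 W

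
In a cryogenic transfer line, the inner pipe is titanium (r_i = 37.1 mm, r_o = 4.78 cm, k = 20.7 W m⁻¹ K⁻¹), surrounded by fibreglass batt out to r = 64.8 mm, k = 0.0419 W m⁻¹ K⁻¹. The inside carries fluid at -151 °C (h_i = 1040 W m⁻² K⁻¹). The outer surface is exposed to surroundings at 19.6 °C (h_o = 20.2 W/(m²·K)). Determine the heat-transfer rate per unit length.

Q' = 133 W/m

Series thermal resistances, inner to outer:
  R'_conv,in = 1/(2πr h) = 1/(2π·0.0371·1040) = 0.004125 m·K/W
  R'_titanium = ln(0.0478/0.0371)/(2πk) = 0.2534/(2π·20.7) = 0.001948 m·K/W
  R'_fibreglass batt = ln(0.0648/0.0478)/(2πk) = 0.3043/(2π·0.0419) = 1.156 m·K/W
  R'_conv,out = 1/(2πr h) = 1/(2π·0.0648·20.2) = 0.1216 m·K/W
ΣR = 0.004125 + 0.001948 + 1.156 + 0.1216 = 1.284 m·K/W
Q' = ΔT/ΣR = (-151 °C − 19.6 °C)/1.284 = -133 W/m
(Negative Q' ⇒ heat flows inward; heat gain = 133 W/m.)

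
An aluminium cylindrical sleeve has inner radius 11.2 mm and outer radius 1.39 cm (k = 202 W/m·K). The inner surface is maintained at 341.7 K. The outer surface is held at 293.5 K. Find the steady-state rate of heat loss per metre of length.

Q' = 2πk·ΔT/ln(r₂/r₁) = 2π × 202 × 48.2 / ln(0.0139/0.0112) = 2.83×10^5 W/m

Q' = 283 kW/m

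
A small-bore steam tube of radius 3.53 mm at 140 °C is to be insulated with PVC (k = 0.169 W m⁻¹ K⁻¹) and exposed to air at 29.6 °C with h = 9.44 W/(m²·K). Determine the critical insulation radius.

r_cr = 1.79 cm

For a cylinder, r_cr = k_ins/h = 0.169/9.44 = 0.0179 m = 1.79 cm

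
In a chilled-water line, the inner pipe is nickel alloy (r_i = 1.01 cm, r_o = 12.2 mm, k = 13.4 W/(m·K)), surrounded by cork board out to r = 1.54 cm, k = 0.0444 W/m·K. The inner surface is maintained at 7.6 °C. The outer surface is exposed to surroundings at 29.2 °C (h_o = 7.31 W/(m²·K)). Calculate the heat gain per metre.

Q' = 9.60 W/m

Series thermal resistances, inner to outer:
  R'_nickel alloy = ln(0.0122/0.0101)/(2πk) = 0.1889/(2π·13.4) = 0.002244 m·K/W
  R'_cork board = ln(0.0154/0.0122)/(2πk) = 0.2329/(2π·0.0444) = 0.8350 m·K/W
  R'_conv,out = 1/(2πr h) = 1/(2π·0.0154·7.31) = 1.414 m·K/W
ΣR = 0.002244 + 0.8350 + 1.414 = 2.251 m·K/W
Q' = ΔT/ΣR = (7.6 °C − 29.2 °C)/2.251 = -9.60 W/m
(Negative Q' ⇒ heat flows inward; heat gain = 9.60 W/m.)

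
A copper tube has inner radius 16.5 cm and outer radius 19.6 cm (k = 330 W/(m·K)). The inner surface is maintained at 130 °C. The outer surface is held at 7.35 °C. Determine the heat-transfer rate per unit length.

Q' = 1480 kW/m

Q' = 2πk·ΔT/ln(r₂/r₁) = 2π × 330 × 122.65 / ln(0.196/0.165) = 1.48×10^6 W/m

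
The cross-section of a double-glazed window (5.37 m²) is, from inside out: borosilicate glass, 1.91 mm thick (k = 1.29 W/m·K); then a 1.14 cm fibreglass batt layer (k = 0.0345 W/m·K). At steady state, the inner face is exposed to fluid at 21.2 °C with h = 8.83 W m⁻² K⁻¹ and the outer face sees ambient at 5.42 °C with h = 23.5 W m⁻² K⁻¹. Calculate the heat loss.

Series thermal resistances, inner to outer:
  R_conv,in = 1/(hA) = 1/(8.83·5.37) = 0.02109 K/W
  R_borosilicate glass = L/(kA) = 0.00191/(1.29·5.37) = 2.757×10^-4 K/W
  R_fibreglass batt = L/(kA) = 0.0114/(0.0345·5.37) = 0.06153 K/W
  R_conv,out = 1/(hA) = 1/(23.5·5.37) = 0.007924 K/W
ΣR = 0.02109 + 2.757×10^-4 + 0.06153 + 0.007924 = 0.09082 K/W
Q = ΔT/ΣR = (21.2 °C − 5.42 °C)/0.09082 = 174 W

Q = 174 W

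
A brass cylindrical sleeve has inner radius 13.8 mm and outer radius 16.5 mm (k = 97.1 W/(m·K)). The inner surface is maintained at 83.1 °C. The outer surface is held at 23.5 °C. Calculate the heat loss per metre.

Q' = 2πk·ΔT/ln(r₂/r₁) = 2π × 97.1 × 59.6 / ln(0.0165/0.0138) = 2.03×10^5 W/m

Q' = 2.03×10^5 W/m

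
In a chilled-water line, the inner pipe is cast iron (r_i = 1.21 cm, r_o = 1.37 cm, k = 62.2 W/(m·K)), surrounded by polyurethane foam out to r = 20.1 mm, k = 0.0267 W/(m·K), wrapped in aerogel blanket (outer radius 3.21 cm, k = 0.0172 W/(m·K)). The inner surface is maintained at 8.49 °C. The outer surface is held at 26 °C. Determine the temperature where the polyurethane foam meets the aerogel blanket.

Series thermal resistances, inner to outer:
  R'_cast iron = ln(0.0137/0.0121)/(2πk) = 0.1242/(2π·62.2) = 3.178×10^-4 m·K/W
  R'_polyurethane foam = ln(0.0201/0.0137)/(2πk) = 0.3833/(2π·0.0267) = 2.285 m·K/W
  R'_aerogel blanket = ln(0.0321/0.0201)/(2πk) = 0.4681/(2π·0.0172) = 4.332 m·K/W
ΣR = 3.178×10^-4 + 2.285 + 4.332 = 6.617 m·K/W
Q' = ΔT/ΣR = (8.49 °C − 26 °C)/6.617 = -2.646 W/m
From the inner boundary to the polyurethane foam/aerogel blanket interface, ΣR_partial = 2.285 m·K/W.
T_interface = T_in − Q'·ΣR_partial = 8.49 °C − (-2.646)(2.285) = 14.5 °C

T = 14.5 °C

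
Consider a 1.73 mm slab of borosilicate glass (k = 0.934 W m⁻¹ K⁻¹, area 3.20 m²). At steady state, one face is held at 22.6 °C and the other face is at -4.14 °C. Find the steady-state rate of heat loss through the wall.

Q = 46.2 kW

Q = kA·ΔT/L = 0.934 × 3.20 × |22.6 °C − -4.14 °C| / 0.00173 = 46200 W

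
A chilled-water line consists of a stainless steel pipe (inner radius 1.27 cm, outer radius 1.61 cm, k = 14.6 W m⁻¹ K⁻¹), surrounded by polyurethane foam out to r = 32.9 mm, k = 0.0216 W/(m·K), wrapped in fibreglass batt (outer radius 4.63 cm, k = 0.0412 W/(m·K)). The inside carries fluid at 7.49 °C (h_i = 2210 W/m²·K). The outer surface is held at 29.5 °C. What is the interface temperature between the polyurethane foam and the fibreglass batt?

T = 25.1 °C

Resistance network (inner→outer):
  R'_conv,in = 1/(2πr h) = 1/(2π·0.0127·2210) = 0.005671 m·K/W
  R'_stainless steel = ln(0.0161/0.0127)/(2πk) = 0.2372/(2π·14.6) = 0.002586 m·K/W
  R'_polyurethane foam = ln(0.0329/0.0161)/(2πk) = 0.7147/(2π·0.0216) = 5.266 m·K/W
  R'_fibreglass batt = ln(0.0463/0.0329)/(2πk) = 0.3417/(2π·0.0412) = 1.320 m·K/W
ΣR = 0.005671 + 0.002586 + 5.266 + 1.320 = 6.594 m·K/W
Q' = ΔT/ΣR = (7.49 °C − 29.5 °C)/6.594 = -3.338 W/m
From the inner boundary to the polyurethane foam/fibreglass batt interface, ΣR_partial = 5.274 m·K/W.
T_interface = T_in − Q'·ΣR_partial = 7.49 °C − (-3.338)(5.274) = 25.1 °C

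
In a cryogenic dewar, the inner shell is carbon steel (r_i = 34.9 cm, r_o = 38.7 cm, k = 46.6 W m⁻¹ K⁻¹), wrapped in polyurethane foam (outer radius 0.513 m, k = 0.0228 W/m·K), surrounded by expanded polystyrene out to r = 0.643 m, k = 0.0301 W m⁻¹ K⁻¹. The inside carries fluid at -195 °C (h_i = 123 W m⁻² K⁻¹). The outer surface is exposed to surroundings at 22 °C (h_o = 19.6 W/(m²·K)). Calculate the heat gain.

Q = 66.3 W

Resistance network (inner→outer):
  R_conv,in = 1/(4πr²h) = 1/(4π·0.349²·123) = 0.005312 K/W
  R_carbon steel = (1/0.349 − 1/0.387)/(4πk) = 0.2814/(4π·46.6) = 4.805×10^-4 K/W
  R_polyurethane foam = (1/0.387 − 1/0.513)/(4πk) = 0.6347/(4π·0.0228) = 2.215 K/W
  R_expanded polystyrene = (1/0.513 − 1/0.643)/(4πk) = 0.3941/(4π·0.0301) = 1.042 K/W
  R_conv,out = 1/(4πr²h) = 1/(4π·0.643²·19.6) = 0.009820 K/W
ΣR = 0.005312 + 4.805×10^-4 + 2.215 + 1.042 + 0.009820 = 3.273 K/W
Q = ΔT/ΣR = (-195 °C − 22 °C)/3.273 = -66.3 W
(Negative Q ⇒ heat flows inward; heat gain = 66.3 W.)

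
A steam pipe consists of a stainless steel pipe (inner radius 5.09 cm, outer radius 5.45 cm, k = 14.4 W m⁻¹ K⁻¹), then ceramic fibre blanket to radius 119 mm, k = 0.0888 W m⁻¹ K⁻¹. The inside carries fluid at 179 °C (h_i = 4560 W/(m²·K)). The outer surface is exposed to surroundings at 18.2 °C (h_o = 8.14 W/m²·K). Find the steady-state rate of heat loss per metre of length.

Resistance network (inner→outer):
  R'_conv,in = 1/(2πr h) = 1/(2π·0.0509·4560) = 6.857×10^-4 m·K/W
  R'_stainless steel = ln(0.0545/0.0509)/(2πk) = 0.06834/(2π·14.4) = 7.553×10^-4 m·K/W
  R'_ceramic fibre blanket = ln(0.119/0.0545)/(2πk) = 0.7809/(2π·0.0888) = 1.400 m·K/W
  R'_conv,out = 1/(2πr h) = 1/(2π·0.119·8.14) = 0.1643 m·K/W
ΣR = 6.857×10^-4 + 7.553×10^-4 + 1.400 + 0.1643 = 1.566 m·K/W
Q' = ΔT/ΣR = (179 °C − 18.2 °C)/1.566 = 103 W/m

Q' = 103 W/m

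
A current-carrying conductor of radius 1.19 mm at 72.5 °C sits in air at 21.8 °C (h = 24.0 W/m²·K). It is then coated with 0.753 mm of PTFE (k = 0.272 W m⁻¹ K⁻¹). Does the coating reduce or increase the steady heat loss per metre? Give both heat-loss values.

Critical radius for a cylinder: r_cr = k/h = 0.0113 m = 1.13 cm.
Outer radius after coating: r₂ = 0.00119 + 7.53×10^-4 = 0.001943 m.
Since r₁ < r_cr and r₂ ≤ r_cr, the coating moves toward the maximum at r_cr — heat loss rises.
Bare: R = 1/(2πr₁h) = 5.573 m·K/W; Q = 50.7/5.573 = 9.10 W/m.
Coated: R = R_cond + R_conv = 3.700 m·K/W; Q = 50.7/3.700 = 13.7 W/m.

increases: 9.10 → 13.7 W/m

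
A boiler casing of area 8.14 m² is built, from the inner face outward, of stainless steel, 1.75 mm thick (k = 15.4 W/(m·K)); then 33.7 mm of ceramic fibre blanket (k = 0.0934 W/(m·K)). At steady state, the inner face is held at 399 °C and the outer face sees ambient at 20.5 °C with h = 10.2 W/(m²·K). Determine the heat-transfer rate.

Q = 6710 W

Treat each layer as a resistance in series:
  R_stainless steel = L/(kA) = 0.00175/(15.4·8.14) = 1.396×10^-5 K/W
  R_ceramic fibre blanket = L/(kA) = 0.0337/(0.0934·8.14) = 0.04433 K/W
  R_conv,out = 1/(hA) = 1/(10.2·8.14) = 0.01204 K/W
ΣR = 1.396×10^-5 + 0.04433 + 0.01204 = 0.05638 K/W
Q = ΔT/ΣR = (399 °C − 20.5 °C)/0.05638 = 6710 W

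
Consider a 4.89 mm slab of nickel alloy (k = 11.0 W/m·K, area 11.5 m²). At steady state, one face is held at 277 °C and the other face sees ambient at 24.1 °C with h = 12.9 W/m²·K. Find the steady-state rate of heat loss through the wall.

Q = 37300 W

Treat each layer as a resistance in series:
  R_nickel alloy = L/(kA) = 0.00489/(11.0·11.5) = 3.866×10^-5 K/W
  R_conv,out = 1/(hA) = 1/(12.9·11.5) = 0.006741 K/W
ΣR = 3.866×10^-5 + 0.006741 = 0.006780 K/W
Q = ΔT/ΣR = (277 °C − 24.1 °C)/0.006780 = 37300 W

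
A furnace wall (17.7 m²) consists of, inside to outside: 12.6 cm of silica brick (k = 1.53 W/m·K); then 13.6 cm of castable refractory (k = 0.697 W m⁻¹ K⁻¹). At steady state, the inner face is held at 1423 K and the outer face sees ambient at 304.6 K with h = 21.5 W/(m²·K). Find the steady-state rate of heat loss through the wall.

Resistance network (inner→outer):
  R_silica brick = L/(kA) = 0.126/(1.53·17.7) = 0.004653 K/W
  R_castable refractory = L/(kA) = 0.136/(0.697·17.7) = 0.01102 K/W
  R_conv,out = 1/(hA) = 1/(21.5·17.7) = 0.002628 K/W
ΣR = 0.004653 + 0.01102 + 0.002628 = 0.01830 K/W
Q = ΔT/ΣR = (1423 K − 304.6 K)/0.01830 = 61100 W

Q = 61100 W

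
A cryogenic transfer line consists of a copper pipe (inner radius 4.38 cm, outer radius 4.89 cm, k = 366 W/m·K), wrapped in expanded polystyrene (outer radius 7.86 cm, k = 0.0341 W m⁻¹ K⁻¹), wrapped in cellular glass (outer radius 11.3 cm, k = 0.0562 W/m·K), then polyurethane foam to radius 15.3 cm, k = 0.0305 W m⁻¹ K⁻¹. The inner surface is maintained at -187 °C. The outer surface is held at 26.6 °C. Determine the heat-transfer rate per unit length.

Q' = 44.3 W/m

Series thermal resistances, inner to outer:
  R'_copper = ln(0.0489/0.0438)/(2πk) = 0.1101/(2π·366) = 4.790×10^-5 m·K/W
  R'_expanded polystyrene = ln(0.0786/0.0489)/(2πk) = 0.4746/(2π·0.0341) = 2.215 m·K/W
  R'_cellular glass = ln(0.113/0.0786)/(2πk) = 0.3630/(2π·0.0562) = 1.028 m·K/W
  R'_polyurethane foam = ln(0.153/0.113)/(2πk) = 0.3031/(2π·0.0305) = 1.581 m·K/W
ΣR = 4.790×10^-5 + 2.215 + 1.028 + 1.581 = 4.824 m·K/W
Q' = ΔT/ΣR = (-187 °C − 26.6 °C)/4.824 = -44.3 W/m
(Negative Q' ⇒ heat flows inward; heat gain = 44.3 W/m.)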